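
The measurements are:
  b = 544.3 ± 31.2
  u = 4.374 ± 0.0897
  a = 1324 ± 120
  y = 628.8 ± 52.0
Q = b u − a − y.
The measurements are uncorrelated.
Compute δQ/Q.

Let p = b·u = 2381. δp/p = √((1·δb/b)² + (1·δu/u)²) = √(0.00329 + 0.000421) = 0.0609, so δp = 145.
Q = p − a − y: δQ = √(δp² + δa² + δy²) = √(21000 + 14400 + 2700) = 195
Q = 428.0, so δQ/Q = 195/428.0 = 0.456.

0.456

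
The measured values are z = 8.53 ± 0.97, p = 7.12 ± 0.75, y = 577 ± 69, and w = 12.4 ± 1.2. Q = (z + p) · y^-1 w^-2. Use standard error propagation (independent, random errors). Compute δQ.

Let u = z + p = 15.6. δu = √(δz² + δp²) = √(0.941 + 0.562) = 1.23, so δu/u = 0.0783.
Q is then a monomial in u, y, w:
δQ/Q = √((δu/u)² + (-1·δy/y)² + (-2·δw/w)²) = √(0.00614 + 0.0143 + 0.0375) = 0.241
Q = 0.000176, so δQ = 0.241 × 0.000176 = 4.24e-05.

4.24e-05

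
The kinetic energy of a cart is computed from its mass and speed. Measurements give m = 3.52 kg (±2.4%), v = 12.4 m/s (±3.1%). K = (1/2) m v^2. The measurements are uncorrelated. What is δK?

18.0 J

Since K is a product/quotient, work with relative uncertainties:
  (1·δm/m)² = (1×0.0240)² = 0.000576;  (2·δv/v)² = (2×0.0310)² = 0.00384
δK/K = √(0.00442) = 0.0665
K = 271 J, so δK = 0.0665 × 271 = 18.0 J.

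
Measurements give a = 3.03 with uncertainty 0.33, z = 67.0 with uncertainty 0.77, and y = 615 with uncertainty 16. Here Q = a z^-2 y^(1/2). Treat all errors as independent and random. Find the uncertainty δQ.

Each factor contributes (exponent × relative error)² to (δQ/Q)²:
  (1·δa/a)² = (1×0.109)² = 0.0119;  (-2·δz/z)² = (-2×0.0115)² = 0.000528;  (½·δy/y)² = (0.5×0.0260)² = 0.000169
δQ/Q = √(0.0126) = 0.112
Q = 0.0167, so δQ = 0.112 × 0.0167 = 0.00188.

0.00188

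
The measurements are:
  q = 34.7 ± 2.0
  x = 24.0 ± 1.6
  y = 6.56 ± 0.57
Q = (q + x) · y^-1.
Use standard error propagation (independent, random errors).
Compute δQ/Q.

0.0972

Let u = q + x = 58.7. δu = √(δq² + δx²) = √(4.00 + 2.56) = 2.56, so δu/u = 0.0436.
Q is then a monomial in u, y:
δQ/Q = √((δu/u)² + (-1·δy/y)²) = √(0.00190 + 0.00755) = 0.0972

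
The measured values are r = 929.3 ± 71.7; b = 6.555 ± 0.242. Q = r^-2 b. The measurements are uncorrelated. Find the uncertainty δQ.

1.2e-06

Relative error in a monomial: (δQ/Q)² = Σ (nᵢ · δxᵢ/xᵢ)².
  (-2·δr/r)² = (-2×0.0772)² = 0.0238;  (1·δb/b)² = (1×0.0369)² = 0.00136
δQ/Q = √(0.0252) = 0.159
Q = 7.59e-06, so δQ = 0.159 × 7.59e-06 = 1.2e-06.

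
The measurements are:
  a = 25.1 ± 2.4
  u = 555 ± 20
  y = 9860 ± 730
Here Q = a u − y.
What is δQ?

1600

Let p = a·u = 13900. δp/p = √((1·δa/a)² + (1·δu/u)²) = √(0.00914 + 0.00130) = 0.102, so δp = 1420.
Q = p − y: δQ = √(δp² + δy²) = √(2.03e+06 + 5.33e+05) = 1600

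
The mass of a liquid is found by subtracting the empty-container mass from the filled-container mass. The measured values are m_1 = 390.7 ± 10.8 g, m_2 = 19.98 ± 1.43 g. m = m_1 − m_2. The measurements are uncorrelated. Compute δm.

m is a linear combination, so absolute uncertainties add in quadrature:
  (δm_1)² = 117;  (δm_2)² = 2.04
δm = √(119) = 10.9 g

10.9 g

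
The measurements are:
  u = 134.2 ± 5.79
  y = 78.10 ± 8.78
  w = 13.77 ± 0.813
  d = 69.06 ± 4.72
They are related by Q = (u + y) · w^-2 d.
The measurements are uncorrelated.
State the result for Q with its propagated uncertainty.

77.32 ± 11.2

Let h = u + y = 212.3. δh = √(δu² + δy²) = √(33.5 + 77.1) = 10.5, so δh/h = 0.0495.
Q is then a monomial in h, w, d:
δQ/Q = √((δh/h)² + (-2·δw/w)² + (1·δd/d)²) = √(0.00245 + 0.0139 + 0.00467) = 0.145
Q = 77.32, so δQ = 0.145 × 77.32 = 11.2.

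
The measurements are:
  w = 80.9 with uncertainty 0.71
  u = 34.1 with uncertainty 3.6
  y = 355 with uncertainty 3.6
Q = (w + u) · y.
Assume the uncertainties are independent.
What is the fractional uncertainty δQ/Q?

Let h = w + u = 115. δh = √(δw² + δu²) = √(0.504 + 13.0) = 3.67, so δh/h = 0.0319.
Q is then a monomial in h, y:
δQ/Q = √((δh/h)² + (1·δy/y)²) = √(0.00102 + 0.000103) = 0.0335

0.0335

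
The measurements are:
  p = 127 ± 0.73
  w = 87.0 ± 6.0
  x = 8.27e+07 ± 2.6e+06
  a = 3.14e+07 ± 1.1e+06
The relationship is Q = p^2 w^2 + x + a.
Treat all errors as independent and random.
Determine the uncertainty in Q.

1.71e+07

Let h = p^2·w^2 = 1.22e+08. δh/h = √((2·δp/p)² + (2·δw/w)²) = √(0.000132 + 0.0190) = 0.138, so δh = 1.69e+07.
Q = h + x + a: δQ = √(δh² + δx² + δa²) = √(2.86e+14 + 6.76e+12 + 1.21e+12) = 1.71e+07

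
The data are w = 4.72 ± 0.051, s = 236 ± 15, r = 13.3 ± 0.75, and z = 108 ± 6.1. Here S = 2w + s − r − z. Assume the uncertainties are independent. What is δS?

16.2

S is a linear combination, so absolute uncertainties add in quadrature:
  (2·δw)² = 0.0104;  (δs)² = 225;  (δr)² = 0.562;  (δz)² = 37.2
δS = √(263) = 16.2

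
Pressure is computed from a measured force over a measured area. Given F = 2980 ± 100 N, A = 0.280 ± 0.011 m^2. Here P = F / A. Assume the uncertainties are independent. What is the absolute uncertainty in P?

550 Pa

For a monomial P ∝ F, A^-1, fractional errors add in quadrature:
  (1·δF/F)² = (1×0.0336)² = 0.00113;  (-1·δA/A)² = (-1×0.0393)² = 0.00154
δP/P = √(0.00267) = 0.0517
P = 10600 Pa, so δP = 0.0517 × 10600 = 550 Pa.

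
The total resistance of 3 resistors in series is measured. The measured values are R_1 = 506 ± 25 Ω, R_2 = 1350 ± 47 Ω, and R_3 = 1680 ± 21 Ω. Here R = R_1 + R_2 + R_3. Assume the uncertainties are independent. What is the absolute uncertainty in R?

Each term contributes (cᵢ δxᵢ)² to (δR)²:
  (δR_1)² = 625;  (δR_2)² = 2210;  (δR_3)² = 441
δR = √(3280) = 57.2 Ω

57.2 Ω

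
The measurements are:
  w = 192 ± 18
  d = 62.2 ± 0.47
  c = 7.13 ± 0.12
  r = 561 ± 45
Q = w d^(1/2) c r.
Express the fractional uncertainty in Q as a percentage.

12.5%

Each factor contributes (exponent × relative error)² to (δQ/Q)²:
  (1·δw/w)² = (1×0.0938)² = 0.00879;  (½·δd/d)² = (0.5×0.00756)² = 1.43e-05;  (1·δc/c)² = (1×0.0168)² = 0.000283;  (1·δr/r)² = (1×0.0802)² = 0.00643
δQ/Q = √(0.0155) = 0.125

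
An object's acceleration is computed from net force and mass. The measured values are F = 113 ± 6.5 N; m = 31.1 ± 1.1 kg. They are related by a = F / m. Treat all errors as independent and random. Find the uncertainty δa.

0.245 m/s^2

Relative error in a monomial: (δa/a)² = Σ (nᵢ · δxᵢ/xᵢ)².
  (1·δF/F)² = (1×0.0575)² = 0.00331;  (-1·δm/m)² = (-1×0.0354)² = 0.00125
δa/a = √(0.00456) = 0.0675
a = 3.63 m/s^2, so δa = 0.0675 × 3.63 = 0.245 m/s^2.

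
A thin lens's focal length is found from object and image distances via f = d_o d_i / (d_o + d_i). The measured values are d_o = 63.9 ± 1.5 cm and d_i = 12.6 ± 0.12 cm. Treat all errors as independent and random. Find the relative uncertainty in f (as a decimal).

0.00884

∂f/∂d_o = (d_i/(d_o+d_i))² = 0.0271;  ∂f/∂d_i = (d_o/(d_o+d_i))² = 0.698
δf = √((∂f/∂d_o · δd_o)² + (∂f/∂d_i · δd_i)²) = √(0.00166 + 0.00701) = 0.0931 cm
f = 10.5 cm, so δf/f = 0.0931/10.5 = 0.00884.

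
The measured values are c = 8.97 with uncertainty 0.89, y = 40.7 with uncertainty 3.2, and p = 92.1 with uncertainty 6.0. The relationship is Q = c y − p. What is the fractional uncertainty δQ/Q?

Let w = c·y = 365. δw/w = √((1·δc/c)² + (1·δy/y)²) = √(0.00984 + 0.00618) = 0.127, so δw = 46.2.
Q = w − p: δQ = √(δw² + δp²) = √(2140 + 36.0) = 46.6
Q = 273, so δQ/Q = 46.6/273 = 0.171.

0.171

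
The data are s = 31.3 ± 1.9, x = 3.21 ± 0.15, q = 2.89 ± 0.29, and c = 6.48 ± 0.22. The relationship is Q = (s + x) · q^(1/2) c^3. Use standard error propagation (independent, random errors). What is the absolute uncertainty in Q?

2020

Let u = s + x = 34.5. δu = √(δs² + δx²) = √(3.61 + 0.0225) = 1.91, so δu/u = 0.0552.
Q is then a monomial in u, q, c:
δQ/Q = √((δu/u)² + (½·δq/q)² + (3·δc/c)²) = √(0.00305 + 0.00252 + 0.0104) = 0.126
Q = 16000, so δQ = 0.126 × 16000 = 2020.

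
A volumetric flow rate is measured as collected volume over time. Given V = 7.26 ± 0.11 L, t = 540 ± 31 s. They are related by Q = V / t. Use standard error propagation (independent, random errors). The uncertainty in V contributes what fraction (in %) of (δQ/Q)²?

(δQ/Q)² = (1·δV/V)² + (-1·δt/t)²
  V term: (1×0.0152)² = 0.000230
  t term: (-1×0.0574)² = 0.00330
Total = 0.00353. Share from V = 0.000230/0.00353 = 0.0651.

6.51%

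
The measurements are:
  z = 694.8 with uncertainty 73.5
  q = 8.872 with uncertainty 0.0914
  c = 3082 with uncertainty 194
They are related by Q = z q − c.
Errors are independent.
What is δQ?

683

Let p = z·q = 6164. δp/p = √((1·δz/z)² + (1·δq/q)²) = √(0.0112 + 0.000106) = 0.106, so δp = 655.
Q = p − c: δQ = √(δp² + δc²) = √(4.29e+05 + 37600) = 683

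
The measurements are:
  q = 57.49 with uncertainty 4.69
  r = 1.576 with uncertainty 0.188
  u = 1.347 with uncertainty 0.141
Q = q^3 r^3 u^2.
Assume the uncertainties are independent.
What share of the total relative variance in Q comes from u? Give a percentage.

18.9%

(δQ/Q)² = (3·δq/q)² + (3·δr/r)² + (2·δu/u)²
  q term: (3×0.0816)² = 0.0599
  r term: (3×0.119)² = 0.128
  u term: (2×0.105)² = 0.0438
Total = 0.232. Share from u = 0.0438/0.232 = 0.189.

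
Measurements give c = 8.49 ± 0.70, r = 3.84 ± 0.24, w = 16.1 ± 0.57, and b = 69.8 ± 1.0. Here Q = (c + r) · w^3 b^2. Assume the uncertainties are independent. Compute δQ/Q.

0.125

Let u = c + r = 12.3. δu = √(δc² + δr²) = √(0.490 + 0.0576) = 0.740, so δu/u = 0.0600.
Q is then a monomial in u, w, b:
δQ/Q = √((δu/u)² + (3·δw/w)² + (2·δb/b)²) = √(0.00360 + 0.0113 + 0.000821) = 0.125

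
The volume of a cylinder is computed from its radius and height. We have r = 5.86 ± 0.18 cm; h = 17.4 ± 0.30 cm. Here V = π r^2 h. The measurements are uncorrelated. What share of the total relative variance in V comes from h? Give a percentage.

7.30%

(δV/V)² = (2·δr/r)² + (1·δh/h)²
  r term: (2×0.0307)² = 0.00377
  h term: (1×0.0172)² = 0.000297
Total = 0.00407. Share from h = 0.000297/0.00407 = 0.0730.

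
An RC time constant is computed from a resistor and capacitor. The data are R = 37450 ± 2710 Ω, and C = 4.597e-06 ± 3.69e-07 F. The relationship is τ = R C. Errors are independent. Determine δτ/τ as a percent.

10.8%

Products/powers → add relative errors in quadrature, weighted by exponent:
  (1·δR/R)² = (1×0.0724)² = 0.00524;  (1·δC/C)² = (1×0.0803)² = 0.00644
δτ/τ = √(0.0117) = 0.108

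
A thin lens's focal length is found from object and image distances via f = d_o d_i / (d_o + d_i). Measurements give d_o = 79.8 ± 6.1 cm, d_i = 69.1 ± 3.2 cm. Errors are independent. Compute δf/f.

∂f/∂d_o = (d_i/(d_o+d_i))² = 0.215;  ∂f/∂d_i = (d_o/(d_o+d_i))² = 0.287
δf = √((∂f/∂d_o · δd_o)² + (∂f/∂d_i · δd_i)²) = √(1.73 + 0.845) = 1.60 cm
f = 37.0 cm, so δf/f = 1.60/37.0 = 0.0433.

0.0433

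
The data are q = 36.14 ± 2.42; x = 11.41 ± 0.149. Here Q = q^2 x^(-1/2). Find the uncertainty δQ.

51.8

Since Q is a product/quotient, work with relative uncertainties:
  (2·δq/q)² = (2×0.0670)² = 0.0179;  (−½·δx/x)² = (-0.5×0.0131)² = 4.26e-05
δQ/Q = √(0.0180) = 0.134
Q = 386.7, so δQ = 0.134 × 386.7 = 51.8.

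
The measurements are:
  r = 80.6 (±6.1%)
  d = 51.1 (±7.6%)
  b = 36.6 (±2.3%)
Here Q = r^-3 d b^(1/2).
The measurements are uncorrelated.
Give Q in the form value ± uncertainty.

Q is a product of powers, so relative uncertainties combine in quadrature:
  (-3·δr/r)² = (-3×0.0610)² = 0.0335;  (1·δd/d)² = (1×0.0760)² = 0.00578;  (½·δb/b)² = (0.5×0.0230)² = 0.000132
δQ/Q = √(0.0394) = 0.198
Q = 0.000590, so δQ = 0.198 × 0.000590 = 0.000117.

0.000590 ± 0.000117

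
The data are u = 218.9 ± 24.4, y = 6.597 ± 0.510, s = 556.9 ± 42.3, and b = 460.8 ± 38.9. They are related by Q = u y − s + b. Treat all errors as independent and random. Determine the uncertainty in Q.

Let p = u·y = 1444. δp/p = √((1·δu/u)² + (1·δy/y)²) = √(0.0124 + 0.00598) = 0.136, so δp = 196.
Q = p − s + b: δQ = √(δp² + δs² + δb²) = √(38400 + 1790 + 1510) = 204

204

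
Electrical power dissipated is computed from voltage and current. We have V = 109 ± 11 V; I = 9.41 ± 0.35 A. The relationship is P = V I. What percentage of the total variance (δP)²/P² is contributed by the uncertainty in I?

(δP/P)² = (1·δV/V)² + (1·δI/I)²
  V term: (1×0.101)² = 0.0102
  I term: (1×0.0372)² = 0.00138
Total = 0.0116. Share from I = 0.00138/0.0116 = 0.120.

12.0%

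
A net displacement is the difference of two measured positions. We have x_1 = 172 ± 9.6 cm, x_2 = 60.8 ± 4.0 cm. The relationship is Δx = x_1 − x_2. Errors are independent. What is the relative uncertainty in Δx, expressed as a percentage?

9.35%

For a sum/difference, combine absolute errors in quadrature:
  (δx_1)² = 92.2;  (δx_2)² = 16.0
δΔx = √(108) = 10.4 cm
Δx = 111 cm, so δΔx/Δx = 10.4/111 = 0.0935.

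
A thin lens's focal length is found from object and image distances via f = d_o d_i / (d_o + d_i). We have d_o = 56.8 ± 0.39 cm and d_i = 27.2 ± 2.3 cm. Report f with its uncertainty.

∂f/∂d_o = (d_i/(d_o+d_i))² = 0.105;  ∂f/∂d_i = (d_o/(d_o+d_i))² = 0.457
δf = √((∂f/∂d_o · δd_o)² + (∂f/∂d_i · δd_i)²) = √(0.00167 + 1.11) = 1.05 cm
f = 18.4 cm.

18.4 ± 1.05 cm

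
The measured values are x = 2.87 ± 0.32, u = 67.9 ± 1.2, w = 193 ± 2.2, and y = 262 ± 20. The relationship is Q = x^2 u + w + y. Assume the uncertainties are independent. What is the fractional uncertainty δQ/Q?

Let p = x^2·u = 559. δp/p = √((2·δx/x)² + (1·δu/u)²) = √(0.0497 + 0.000312) = 0.224, so δp = 125.
Q = p + w + y: δQ = √(δp² + δw² + δy²) = √(15700 + 4.84 + 400) = 127
Q = 1010, so δQ/Q = 127/1010 = 0.125.

0.125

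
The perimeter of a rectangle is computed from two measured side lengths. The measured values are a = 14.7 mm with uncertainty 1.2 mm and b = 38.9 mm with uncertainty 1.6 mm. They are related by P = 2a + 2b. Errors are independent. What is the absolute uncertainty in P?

P is a linear combination, so absolute uncertainties add in quadrature:
  (2·δa)² = 5.76;  (2·δb)² = 10.2
δP = √(16.0) = 4.00 mm

4.00 mm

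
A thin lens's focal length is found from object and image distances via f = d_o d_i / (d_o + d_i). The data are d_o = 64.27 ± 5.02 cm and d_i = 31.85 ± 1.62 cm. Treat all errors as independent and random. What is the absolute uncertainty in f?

0.910 cm

∂f/∂d_o = (d_i/(d_o+d_i))² = 0.110;  ∂f/∂d_i = (d_o/(d_o+d_i))² = 0.447
δf = √((∂f/∂d_o · δd_o)² + (∂f/∂d_i · δd_i)²) = √(0.304 + 0.525) = 0.910 cm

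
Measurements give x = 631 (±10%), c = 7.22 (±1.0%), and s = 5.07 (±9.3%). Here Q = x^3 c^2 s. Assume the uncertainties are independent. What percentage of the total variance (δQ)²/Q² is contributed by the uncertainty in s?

8.73%

(δQ/Q)² = (3·δx/x)² + (2·δc/c)² + (1·δs/s)²
  x term: (3×0.100)² = 0.0900
  c term: (2×0.0100)² = 0.000400
  s term: (1×0.0930)² = 0.00865
Total = 0.0990. Share from s = 0.00865/0.0990 = 0.0873.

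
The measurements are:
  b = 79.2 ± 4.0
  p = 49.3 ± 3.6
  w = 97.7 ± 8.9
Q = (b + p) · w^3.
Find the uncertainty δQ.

Let u = b + p = 128. δu = √(δb² + δp²) = √(16.0 + 13.0) = 5.38, so δu/u = 0.0419.
Q is then a monomial in u, w:
δQ/Q = √((δu/u)² + (3·δw/w)²) = √(0.00175 + 0.0747) = 0.276
Q = 1.2e+08, so δQ = 0.276 × 1.2e+08 = 3.31e+07.

3.31e+07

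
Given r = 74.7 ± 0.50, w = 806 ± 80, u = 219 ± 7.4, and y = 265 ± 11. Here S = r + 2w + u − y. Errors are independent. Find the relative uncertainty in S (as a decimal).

0.0979

Sums and differences: (δS)² = Σ (cᵢ δxᵢ)².
  (δr)² = 0.250;  (2·δw)² = 25600;  (δu)² = 54.8;  (δy)² = 121
δS = √(25800) = 161
S = 1640, so δS/S = 161/1640 = 0.0979.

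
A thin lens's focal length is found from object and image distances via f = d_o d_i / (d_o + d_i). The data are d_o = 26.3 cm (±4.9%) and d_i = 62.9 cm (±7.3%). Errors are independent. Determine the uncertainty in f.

0.755 cm

∂f/∂d_o = (d_i/(d_o+d_i))² = 0.497;  ∂f/∂d_i = (d_o/(d_o+d_i))² = 0.0869
δf = √((∂f/∂d_o · δd_o)² + (∂f/∂d_i · δd_i)²) = √(0.411 + 0.159) = 0.755 cm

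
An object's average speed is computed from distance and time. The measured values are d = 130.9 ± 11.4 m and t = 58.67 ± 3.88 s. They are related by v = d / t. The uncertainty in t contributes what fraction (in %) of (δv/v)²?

(δv/v)² = (1·δd/d)² + (-1·δt/t)²
  d term: (1×0.0871)² = 0.00758
  t term: (-1×0.0661)² = 0.00437
Total = 0.0120. Share from t = 0.00437/0.0120 = 0.366.

36.6%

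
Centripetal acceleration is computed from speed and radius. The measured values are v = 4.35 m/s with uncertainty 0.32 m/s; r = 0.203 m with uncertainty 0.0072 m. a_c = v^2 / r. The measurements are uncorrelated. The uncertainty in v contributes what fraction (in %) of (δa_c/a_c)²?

94.5%

(δa_c/a_c)² = (2·δv/v)² + (-1·δr/r)²
  v term: (2×0.0736)² = 0.0216
  r term: (-1×0.0355)² = 0.00126
Total = 0.0229. Share from v = 0.0216/0.0229 = 0.945.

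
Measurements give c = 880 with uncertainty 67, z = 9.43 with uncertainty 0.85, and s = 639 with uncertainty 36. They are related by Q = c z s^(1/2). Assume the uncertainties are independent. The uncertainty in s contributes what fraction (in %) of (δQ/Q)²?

(δQ/Q)² = (1·δc/c)² + (1·δz/z)² + (½·δs/s)²
  c term: (1×0.0761)² = 0.00580
  z term: (1×0.0901)² = 0.00812
  s term: (0.5×0.0563)² = 0.000793
Total = 0.0147. Share from s = 0.000793/0.0147 = 0.0539.

5.39%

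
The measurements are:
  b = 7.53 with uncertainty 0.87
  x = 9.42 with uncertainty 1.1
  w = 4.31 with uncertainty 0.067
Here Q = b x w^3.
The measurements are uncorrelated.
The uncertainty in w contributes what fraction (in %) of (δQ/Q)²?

7.46%

(δQ/Q)² = (1·δb/b)² + (1·δx/x)² + (3·δw/w)²
  b term: (1×0.116)² = 0.0133
  x term: (1×0.117)² = 0.0136
  w term: (3×0.0155)² = 0.00217
Total = 0.0292. Share from w = 0.00217/0.0292 = 0.0746.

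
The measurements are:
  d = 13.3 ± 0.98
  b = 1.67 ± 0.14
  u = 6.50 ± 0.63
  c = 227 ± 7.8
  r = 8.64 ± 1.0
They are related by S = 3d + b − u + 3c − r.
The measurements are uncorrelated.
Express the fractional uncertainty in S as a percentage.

For a sum/difference, combine absolute errors in quadrature:
  (3·δd)² = 8.64;  (δb)² = 0.0196;  (δu)² = 0.397;  (3·δc)² = 548;  (δr)² = 1.00
δS = √(558) = 23.6
S = 707, so δS/S = 23.6/707 = 0.0334.

3.34%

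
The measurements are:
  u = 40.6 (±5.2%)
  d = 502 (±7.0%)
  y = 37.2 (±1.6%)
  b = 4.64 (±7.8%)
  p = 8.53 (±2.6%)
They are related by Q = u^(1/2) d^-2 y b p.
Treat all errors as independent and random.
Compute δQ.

0.00615

Each factor contributes (exponent × relative error)² to (δQ/Q)²:
  (½·δu/u)² = (0.5×0.0520)² = 0.000676;  (-2·δd/d)² = (-2×0.0700)² = 0.0196;  (1·δy/y)² = (1×0.0160)² = 0.000256;  (1·δb/b)² = (1×0.0780)² = 0.00608;  (1·δp/p)² = (1×0.0260)² = 0.000676
δQ/Q = √(0.0273) = 0.165
Q = 0.0372, so δQ = 0.165 × 0.0372 = 0.00615.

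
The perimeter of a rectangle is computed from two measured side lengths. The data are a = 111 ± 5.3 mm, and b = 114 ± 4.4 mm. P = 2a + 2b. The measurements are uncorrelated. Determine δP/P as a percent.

Sums and differences: (δP)² = Σ (cᵢ δxᵢ)².
  (2·δa)² = 112;  (2·δb)² = 77.4
δP = √(190) = 13.8 mm
P = 450 mm, so δP/P = 13.8/450 = 0.0306.

3.06%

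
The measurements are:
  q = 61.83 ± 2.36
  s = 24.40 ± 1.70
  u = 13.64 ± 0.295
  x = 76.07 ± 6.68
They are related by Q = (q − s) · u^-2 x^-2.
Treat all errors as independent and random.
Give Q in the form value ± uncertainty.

Let w = q − s = 37.43. δw = √(δq² + δs²) = √(5.57 + 2.89) = 2.91, so δw/w = 0.0777.
Q is then a monomial in w, u, x:
δQ/Q = √((δw/w)² + (-2·δu/u)² + (-2·δx/x)²) = √(0.00604 + 0.00187 + 0.0308) = 0.197
Q = 3.477e-05, so δQ = 0.197 × 3.477e-05 = 6.84e-06.

(3.477 ± 0.684) × 10^-5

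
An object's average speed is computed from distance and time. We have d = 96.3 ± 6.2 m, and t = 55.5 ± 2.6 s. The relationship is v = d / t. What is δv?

Each factor contributes (exponent × relative error)² to (δv/v)²:
  (1·δd/d)² = (1×0.0644)² = 0.00415;  (-1·δt/t)² = (-1×0.0468)² = 0.00219
δv/v = √(0.00634) = 0.0796
v = 1.74 m/s, so δv = 0.0796 × 1.74 = 0.138 m/s.

0.138 m/s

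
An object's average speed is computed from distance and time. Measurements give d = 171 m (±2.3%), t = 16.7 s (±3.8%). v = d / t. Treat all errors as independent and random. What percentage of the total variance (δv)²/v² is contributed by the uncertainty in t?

(δv/v)² = (1·δd/d)² + (-1·δt/t)²
  d term: (1×0.0230)² = 0.000529
  t term: (-1×0.0380)² = 0.00144
Total = 0.00197. Share from t = 0.00144/0.00197 = 0.732.

73.2%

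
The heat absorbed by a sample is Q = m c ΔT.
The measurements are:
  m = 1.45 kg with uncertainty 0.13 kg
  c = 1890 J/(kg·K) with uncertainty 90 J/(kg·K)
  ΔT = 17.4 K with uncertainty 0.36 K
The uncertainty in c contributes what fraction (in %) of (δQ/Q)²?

(δQ/Q)² = (1·δm/m)² + (1·δc/c)² + (1·δΔT/ΔT)²
  m term: (1×0.0897)² = 0.00804
  c term: (1×0.0476)² = 0.00227
  ΔT term: (1×0.0207)² = 0.000428
Total = 0.0107. Share from c = 0.00227/0.0107 = 0.211.

21.1%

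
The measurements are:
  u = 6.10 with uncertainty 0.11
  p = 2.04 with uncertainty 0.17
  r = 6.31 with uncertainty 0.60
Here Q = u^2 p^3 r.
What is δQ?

538

Each factor contributes (exponent × relative error)² to (δQ/Q)²:
  (2·δu/u)² = (2×0.0180)² = 0.00130;  (3·δp/p)² = (3×0.0833)² = 0.0625;  (1·δr/r)² = (1×0.0951)² = 0.00904
δQ/Q = √(0.0728) = 0.270
Q = 1990, so δQ = 0.270 × 1990 = 538.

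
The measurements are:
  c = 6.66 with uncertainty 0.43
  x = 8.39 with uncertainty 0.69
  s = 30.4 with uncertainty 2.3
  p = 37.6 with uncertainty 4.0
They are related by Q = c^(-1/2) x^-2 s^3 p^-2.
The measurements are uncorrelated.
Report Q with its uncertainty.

Since Q is a product/quotient, work with relative uncertainties:
  (−½·δc/c)² = (-0.5×0.0646)² = 0.00104;  (-2·δx/x)² = (-2×0.0822)² = 0.0271;  (3·δs/s)² = (3×0.0757)² = 0.0515;  (-2·δp/p)² = (-2×0.106)² = 0.0453
δQ/Q = √(0.125) = 0.353
Q = 0.109, so δQ = 0.353 × 0.109 = 0.0387.

0.109 ± 0.0387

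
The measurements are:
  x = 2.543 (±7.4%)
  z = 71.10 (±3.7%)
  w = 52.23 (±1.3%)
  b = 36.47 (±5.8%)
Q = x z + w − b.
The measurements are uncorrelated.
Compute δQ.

Let p = x·z = 180.8. δp/p = √((1·δx/x)² + (1·δz/z)²) = √(0.00548 + 0.00137) = 0.0827, so δp = 15.0.
Q = p + w − b: δQ = √(δp² + δw² + δb²) = √(224 + 0.461 + 4.47) = 15.1

15.1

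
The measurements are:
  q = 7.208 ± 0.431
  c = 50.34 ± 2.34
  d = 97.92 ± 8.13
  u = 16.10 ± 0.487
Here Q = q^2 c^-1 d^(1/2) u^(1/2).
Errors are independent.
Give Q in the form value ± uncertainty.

40.98 ± 5.56

Products/powers → add relative errors in quadrature, weighted by exponent:
  (2·δq/q)² = (2×0.0598)² = 0.0143;  (-1·δc/c)² = (-1×0.0465)² = 0.00216;  (½·δd/d)² = (0.5×0.0830)² = 0.00172;  (½·δu/u)² = (0.5×0.0302)² = 0.000229
δQ/Q = √(0.0184) = 0.136
Q = 40.98, so δQ = 0.136 × 40.98 = 5.56.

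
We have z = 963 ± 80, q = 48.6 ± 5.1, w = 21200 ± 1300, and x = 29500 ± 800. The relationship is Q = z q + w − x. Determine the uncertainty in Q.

Let p = z·q = 46800. δp/p = √((1·δz/z)² + (1·δq/q)²) = √(0.00690 + 0.0110) = 0.134, so δp = 6260.
Q = p + w − x: δQ = √(δp² + δw² + δx²) = √(3.92e+07 + 1.69e+06 + 6.4e+05) = 6450

6450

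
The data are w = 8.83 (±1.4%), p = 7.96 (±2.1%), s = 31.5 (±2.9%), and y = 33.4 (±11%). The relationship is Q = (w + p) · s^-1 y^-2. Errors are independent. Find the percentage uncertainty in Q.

22.2%

Let u = w + p = 16.8. δu = √(δw² + δp²) = √(0.0153 + 0.0279) = 0.208, so δu/u = 0.0124.
Q is then a monomial in u, s, y:
δQ/Q = √((δu/u)² + (-1·δs/s)² + (-2·δy/y)²) = √(0.000153 + 0.000841 + 0.0484) = 0.222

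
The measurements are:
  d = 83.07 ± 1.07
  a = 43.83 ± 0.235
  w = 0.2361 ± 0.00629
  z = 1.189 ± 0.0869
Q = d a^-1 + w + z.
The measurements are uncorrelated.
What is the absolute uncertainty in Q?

0.0911

Let p = d·a^-1 = 1.895. δp/p = √((1·δd/d)² + (-1·δa/a)²) = √(0.000166 + 2.87e-05) = 0.0140, so δp = 0.0264.
Q = p + w + z: δQ = √(δp² + δw² + δz²) = √(0.000699 + 3.96e-05 + 0.00755) = 0.0911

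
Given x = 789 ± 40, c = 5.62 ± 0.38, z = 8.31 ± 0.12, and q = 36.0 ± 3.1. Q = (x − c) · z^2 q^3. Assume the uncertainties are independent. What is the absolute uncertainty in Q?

6.69e+08

Let u = x − c = 783. δu = √(δx² + δc²) = √(1600 + 0.144) = 40.0, so δu/u = 0.0511.
Q is then a monomial in u, z, q:
δQ/Q = √((δu/u)² + (2·δz/z)² + (3·δq/q)²) = √(0.00261 + 0.000834 + 0.0667) = 0.265
Q = 2.52e+09, so δQ = 0.265 × 2.52e+09 = 6.69e+08.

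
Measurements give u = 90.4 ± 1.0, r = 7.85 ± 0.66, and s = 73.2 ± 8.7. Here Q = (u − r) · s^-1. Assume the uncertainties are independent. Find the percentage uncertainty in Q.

12.0%

Let w = u − r = 82.6. δw = √(δu² + δr²) = √(1.00 + 0.436) = 1.20, so δw/w = 0.0145.
Q is then a monomial in w, s:
δQ/Q = √((δw/w)² + (-1·δs/s)²) = √(0.000211 + 0.0141) = 0.120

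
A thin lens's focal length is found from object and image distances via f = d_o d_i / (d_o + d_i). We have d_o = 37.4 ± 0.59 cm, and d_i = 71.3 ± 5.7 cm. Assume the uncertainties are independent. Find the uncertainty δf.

0.721 cm

∂f/∂d_o = (d_i/(d_o+d_i))² = 0.430;  ∂f/∂d_i = (d_o/(d_o+d_i))² = 0.118
δf = √((∂f/∂d_o · δd_o)² + (∂f/∂d_i · δd_i)²) = √(0.0644 + 0.455) = 0.721 cm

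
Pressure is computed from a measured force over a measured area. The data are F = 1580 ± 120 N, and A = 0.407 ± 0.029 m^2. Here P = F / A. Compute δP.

For a monomial P ∝ F, A^-1, fractional errors add in quadrature:
  (1·δF/F)² = (1×0.0759)² = 0.00577;  (-1·δA/A)² = (-1×0.0713)² = 0.00508
δP/P = √(0.0108) = 0.104
P = 3880 Pa, so δP = 0.104 × 3880 = 404 Pa.

404 Pa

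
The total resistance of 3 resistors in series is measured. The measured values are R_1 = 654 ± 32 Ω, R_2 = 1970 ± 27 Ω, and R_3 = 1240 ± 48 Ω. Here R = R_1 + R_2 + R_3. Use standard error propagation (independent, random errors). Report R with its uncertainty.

3860 ± 63.7 Ω

For a sum/difference, combine absolute errors in quadrature:
  (δR_1)² = 1020;  (δR_2)² = 729;  (δR_3)² = 2300
δR = √(4060) = 63.7 Ω
R = 3860 Ω.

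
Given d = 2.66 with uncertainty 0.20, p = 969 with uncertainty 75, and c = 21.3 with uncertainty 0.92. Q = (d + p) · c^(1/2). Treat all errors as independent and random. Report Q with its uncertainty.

Let u = d + p = 972. δu = √(δd² + δp²) = √(0.0400 + 5620) = 75.0, so δu/u = 0.0772.
Q is then a monomial in u, c:
δQ/Q = √((δu/u)² + (½·δc/c)²) = √(0.00596 + 0.000466) = 0.0802
Q = 4480, so δQ = 0.0802 × 4480 = 359.

4480 ± 359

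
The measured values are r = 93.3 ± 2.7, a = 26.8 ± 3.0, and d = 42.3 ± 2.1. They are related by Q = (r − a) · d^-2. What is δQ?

Let u = r − a = 66.5. δu = √(δr² + δa²) = √(7.29 + 9.00) = 4.04, so δu/u = 0.0607.
Q is then a monomial in u, d:
δQ/Q = √((δu/u)² + (-2·δd/d)²) = √(0.00368 + 0.00986) = 0.116
Q = 0.0372, so δQ = 0.116 × 0.0372 = 0.00433.

0.00433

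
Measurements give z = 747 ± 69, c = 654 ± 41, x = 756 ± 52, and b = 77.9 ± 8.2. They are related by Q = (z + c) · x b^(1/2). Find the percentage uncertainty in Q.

10.4%

Let u = z + c = 1400. δu = √(δz² + δc²) = √(4760 + 1680) = 80.3, so δu/u = 0.0573.
Q is then a monomial in u, x, b:
δQ/Q = √((δu/u)² + (1·δx/x)² + (½·δb/b)²) = √(0.00328 + 0.00473 + 0.00277) = 0.104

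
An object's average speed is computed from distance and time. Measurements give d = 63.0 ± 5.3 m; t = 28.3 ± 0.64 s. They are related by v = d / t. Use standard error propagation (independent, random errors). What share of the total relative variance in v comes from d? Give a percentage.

(δv/v)² = (1·δd/d)² + (-1·δt/t)²
  d term: (1×0.0841)² = 0.00708
  t term: (-1×0.0226)² = 0.000511
Total = 0.00759. Share from d = 0.00708/0.00759 = 0.933.

93.3%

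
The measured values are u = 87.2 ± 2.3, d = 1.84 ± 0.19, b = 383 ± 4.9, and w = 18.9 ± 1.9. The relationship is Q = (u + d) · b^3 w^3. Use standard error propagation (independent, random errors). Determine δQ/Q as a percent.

Let h = u + d = 89.0. δh = √(δu² + δd²) = √(5.29 + 0.0361) = 2.31, so δh/h = 0.0259.
Q is then a monomial in h, b, w:
δQ/Q = √((δh/h)² + (3·δb/b)² + (3·δw/w)²) = √(0.000672 + 0.00147 + 0.0910) = 0.305

30.5%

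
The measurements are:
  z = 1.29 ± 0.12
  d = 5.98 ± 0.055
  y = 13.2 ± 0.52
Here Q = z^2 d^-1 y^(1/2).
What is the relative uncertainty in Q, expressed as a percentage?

Since Q is a product/quotient, work with relative uncertainties:
  (2·δz/z)² = (2×0.0930)² = 0.0346;  (-1·δd/d)² = (-1×0.00920)² = 8.46e-05;  (½·δy/y)² = (0.5×0.0394)² = 0.000388
δQ/Q = √(0.0351) = 0.187

18.7%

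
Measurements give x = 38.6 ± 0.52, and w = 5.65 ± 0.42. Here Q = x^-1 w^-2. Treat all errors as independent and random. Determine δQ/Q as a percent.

14.9%

Q is a product of powers, so relative uncertainties combine in quadrature:
  (-1·δx/x)² = (-1×0.0135)² = 0.000181;  (-2·δw/w)² = (-2×0.0743)² = 0.0221
δQ/Q = √(0.0223) = 0.149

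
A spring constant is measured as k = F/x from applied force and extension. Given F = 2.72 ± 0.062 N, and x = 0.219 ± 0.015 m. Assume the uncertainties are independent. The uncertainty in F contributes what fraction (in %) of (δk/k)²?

(δk/k)² = (1·δF/F)² + (-1·δx/x)²
  F term: (1×0.0228)² = 0.000520
  x term: (-1×0.0685)² = 0.00469
Total = 0.00521. Share from F = 0.000520/0.00521 = 0.0997.

9.97%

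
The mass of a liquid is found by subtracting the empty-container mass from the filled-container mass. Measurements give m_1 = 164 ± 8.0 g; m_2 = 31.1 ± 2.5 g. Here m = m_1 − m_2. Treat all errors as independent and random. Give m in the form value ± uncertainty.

133 ± 8.38 g

Absolute uncertainties add in quadrature for a linear combination:
  (δm_1)² = 64.0;  (δm_2)² = 6.25
δm = √(70.2) = 8.38 g
m = 133 g.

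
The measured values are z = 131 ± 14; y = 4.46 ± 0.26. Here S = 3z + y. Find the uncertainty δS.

Each term contributes (cᵢ δxᵢ)² to (δS)²:
  (3·δz)² = 1760;  (δy)² = 0.0676
δS = √(1760) = 42.0

42.0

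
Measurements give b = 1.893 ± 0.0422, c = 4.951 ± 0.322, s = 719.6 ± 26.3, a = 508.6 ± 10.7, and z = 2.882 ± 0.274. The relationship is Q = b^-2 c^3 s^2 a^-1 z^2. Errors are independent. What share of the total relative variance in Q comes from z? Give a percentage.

(δQ/Q)² = (-2·δb/b)² + (3·δc/c)² + (2·δs/s)² + (-1·δa/a)² + (2·δz/z)²
  b term: (-2×0.0223)² = 0.00199
  c term: (3×0.0650)² = 0.0381
  s term: (2×0.0365)² = 0.00534
  a term: (-1×0.0210)² = 0.000443
  z term: (2×0.0951)² = 0.0362
Total = 0.0820. Share from z = 0.0362/0.0820 = 0.441.

44.1%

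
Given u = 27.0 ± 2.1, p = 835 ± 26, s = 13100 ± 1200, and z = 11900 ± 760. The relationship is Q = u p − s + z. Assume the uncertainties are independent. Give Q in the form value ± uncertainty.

21300 ± 2360

Let w = u·p = 22500. δw/w = √((1·δu/u)² + (1·δp/p)²) = √(0.00605 + 0.000970) = 0.0838, so δw = 1890.
Q = w − s + z: δQ = √(δw² + δs² + δz²) = √(3.57e+06 + 1.44e+06 + 5.78e+05) = 2360
Q = 21300.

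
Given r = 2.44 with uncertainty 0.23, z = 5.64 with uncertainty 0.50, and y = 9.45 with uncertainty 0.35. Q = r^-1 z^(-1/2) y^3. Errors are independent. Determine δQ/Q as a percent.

15.2%

Products/powers → add relative errors in quadrature, weighted by exponent:
  (-1·δr/r)² = (-1×0.0943)² = 0.00889;  (−½·δz/z)² = (-0.5×0.0887)² = 0.00196;  (3·δy/y)² = (3×0.0370)² = 0.0123
δQ/Q = √(0.0232) = 0.152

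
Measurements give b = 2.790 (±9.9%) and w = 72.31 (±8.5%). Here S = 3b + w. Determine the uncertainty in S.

S is a linear combination, so absolute uncertainties add in quadrature:
  (3·δb)² = 0.687;  (δw)² = 37.8
δS = √(38.5) = 6.20

6.20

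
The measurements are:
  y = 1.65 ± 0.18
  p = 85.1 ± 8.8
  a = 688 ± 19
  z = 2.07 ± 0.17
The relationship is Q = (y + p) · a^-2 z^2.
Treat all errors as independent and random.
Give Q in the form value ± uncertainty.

0.000785 ± 0.000158

Let u = y + p = 86.8. δu = √(δy² + δp²) = √(0.0324 + 77.4) = 8.80, so δu/u = 0.101.
Q is then a monomial in u, a, z:
δQ/Q = √((δu/u)² + (-2·δa/a)² + (2·δz/z)²) = √(0.0103 + 0.00305 + 0.0270) = 0.201
Q = 0.000785, so δQ = 0.201 × 0.000785 = 0.000158.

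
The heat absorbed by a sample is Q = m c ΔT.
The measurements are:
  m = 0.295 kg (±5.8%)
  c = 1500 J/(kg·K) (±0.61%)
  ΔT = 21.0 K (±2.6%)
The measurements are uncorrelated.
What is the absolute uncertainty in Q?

Since Q is a product/quotient, work with relative uncertainties:
  (1·δm/m)² = (1×0.0580)² = 0.00336;  (1·δc/c)² = (1×0.00610)² = 3.72e-05;  (1·δΔT/ΔT)² = (1×0.0260)² = 0.000676
δQ/Q = √(0.00408) = 0.0639
Q = 9290 J, so δQ = 0.0639 × 9290 = 593 J.

593 J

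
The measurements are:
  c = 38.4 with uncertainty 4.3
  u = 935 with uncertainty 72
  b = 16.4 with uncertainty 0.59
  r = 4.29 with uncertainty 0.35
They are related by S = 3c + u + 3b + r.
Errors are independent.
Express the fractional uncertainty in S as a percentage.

Each term contributes (cᵢ δxᵢ)² to (δS)²:
  (3·δc)² = 166;  (δu)² = 5180;  (3·δb)² = 3.13;  (δr)² = 0.122
δS = √(5350) = 73.2
S = 1100, so δS/S = 73.2/1100 = 0.0663.

6.63%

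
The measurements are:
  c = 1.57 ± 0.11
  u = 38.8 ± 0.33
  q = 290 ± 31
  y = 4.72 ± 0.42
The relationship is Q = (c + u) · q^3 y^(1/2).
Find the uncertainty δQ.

Let w = c + u = 40.4. δw = √(δc² + δu²) = √(0.0121 + 0.109) = 0.348, so δw/w = 0.00862.
Q is then a monomial in w, q, y:
δQ/Q = √((δw/w)² + (3·δq/q)² + (½·δy/y)²) = √(7.42e-05 + 0.103 + 0.00198) = 0.324
Q = 2.14e+09, so δQ = 0.324 × 2.14e+09 = 6.93e+08.

6.93e+08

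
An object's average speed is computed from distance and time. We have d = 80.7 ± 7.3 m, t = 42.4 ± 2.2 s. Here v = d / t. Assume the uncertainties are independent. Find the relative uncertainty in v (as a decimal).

0.104

For a monomial v ∝ d, t^-1, fractional errors add in quadrature:
  (1·δd/d)² = (1×0.0905)² = 0.00818;  (-1·δt/t)² = (-1×0.0519)² = 0.00269
δv/v = √(0.0109) = 0.104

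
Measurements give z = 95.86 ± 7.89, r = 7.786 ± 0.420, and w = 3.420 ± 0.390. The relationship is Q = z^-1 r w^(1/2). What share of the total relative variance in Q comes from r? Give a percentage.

22.5%

(δQ/Q)² = (-1·δz/z)² + (1·δr/r)² + (½·δw/w)²
  z term: (-1×0.0823)² = 0.00677
  r term: (1×0.0539)² = 0.00291
  w term: (0.5×0.114)² = 0.00325
Total = 0.0129. Share from r = 0.00291/0.0129 = 0.225.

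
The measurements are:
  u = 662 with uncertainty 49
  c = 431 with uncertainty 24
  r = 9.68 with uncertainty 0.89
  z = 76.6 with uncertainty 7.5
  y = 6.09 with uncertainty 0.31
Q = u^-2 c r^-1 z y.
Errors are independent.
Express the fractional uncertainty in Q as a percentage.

21.4%

Q is a product of powers, so relative uncertainties combine in quadrature:
  (-2·δu/u)² = (-2×0.0740)² = 0.0219;  (1·δc/c)² = (1×0.0557)² = 0.00310;  (-1·δr/r)² = (-1×0.0919)² = 0.00845;  (1·δz/z)² = (1×0.0979)² = 0.00959;  (1·δy/y)² = (1×0.0509)² = 0.00259
δQ/Q = √(0.0456) = 0.214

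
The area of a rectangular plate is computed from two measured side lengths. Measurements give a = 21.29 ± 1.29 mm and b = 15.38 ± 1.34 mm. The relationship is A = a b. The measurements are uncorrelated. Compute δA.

34.7 mm^2

Since A is a product/quotient, work with relative uncertainties:
  (1·δa/a)² = (1×0.0606)² = 0.00367;  (1·δb/b)² = (1×0.0871)² = 0.00759
δA/A = √(0.0113) = 0.106
A = 327.4 mm^2, so δA = 0.106 × 327.4 = 34.7 mm^2.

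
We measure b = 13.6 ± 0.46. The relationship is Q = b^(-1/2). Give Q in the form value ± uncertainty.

Q is a product of powers, so relative uncertainties combine in quadrature:
  (−½·δb/b)² = (-0.5×0.0338)² = 0.000286
δQ/Q = √(0.000286) = 0.0169
Q = 0.271, so δQ = 0.0169 × 0.271 = 0.00459.

0.271 ± 0.00459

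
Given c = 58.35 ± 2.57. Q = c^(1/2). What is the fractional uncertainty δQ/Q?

0.0220

Products/powers → add relative errors in quadrature, weighted by exponent:
  (½·δc/c)² = (0.5×0.0440)² = 0.000485
δQ/Q = √(0.000485) = 0.0220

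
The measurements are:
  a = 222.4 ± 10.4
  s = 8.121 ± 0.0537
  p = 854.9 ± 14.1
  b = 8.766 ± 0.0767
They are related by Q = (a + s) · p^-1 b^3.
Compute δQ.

9.94

Let u = a + s = 230.5. δu = √(δa² + δs²) = √(108 + 0.00288) = 10.4, so δu/u = 0.0451.
Q is then a monomial in u, p, b:
δQ/Q = √((δu/u)² + (-1·δp/p)² + (3·δb/b)²) = √(0.00204 + 0.000272 + 0.000689) = 0.0547
Q = 181.6, so δQ = 0.0547 × 181.6 = 9.94.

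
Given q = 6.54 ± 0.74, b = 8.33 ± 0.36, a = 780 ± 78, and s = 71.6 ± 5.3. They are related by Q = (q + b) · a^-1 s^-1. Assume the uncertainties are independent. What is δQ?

3.63e-05

Let u = q + b = 14.9. δu = √(δq² + δb²) = √(0.548 + 0.130) = 0.823, so δu/u = 0.0553.
Q is then a monomial in u, a, s:
δQ/Q = √((δu/u)² + (-1·δa/a)² + (-1·δs/s)²) = √(0.00306 + 0.0100 + 0.00548) = 0.136
Q = 0.000266, so δQ = 0.136 × 0.000266 = 3.63e-05.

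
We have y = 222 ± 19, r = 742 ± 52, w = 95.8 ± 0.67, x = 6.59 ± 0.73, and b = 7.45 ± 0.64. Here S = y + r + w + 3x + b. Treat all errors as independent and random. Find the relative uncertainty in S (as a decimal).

0.0510

For a sum/difference, combine absolute errors in quadrature:
  (δy)² = 361;  (δr)² = 2700;  (δw)² = 0.449;  (3·δx)² = 4.80;  (δb)² = 0.410
δS = √(3070) = 55.4
S = 1090, so δS/S = 55.4/1090 = 0.0510.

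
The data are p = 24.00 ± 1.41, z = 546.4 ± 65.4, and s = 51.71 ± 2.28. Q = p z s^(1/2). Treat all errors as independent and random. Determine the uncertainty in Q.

Since Q is a product/quotient, work with relative uncertainties:
  (1·δp/p)² = (1×0.0587)² = 0.00345;  (1·δz/z)² = (1×0.120)² = 0.0143;  (½·δs/s)² = (0.5×0.0441)² = 0.000486
δQ/Q = √(0.0183) = 0.135
Q = 94300, so δQ = 0.135 × 94300 = 12700.

12700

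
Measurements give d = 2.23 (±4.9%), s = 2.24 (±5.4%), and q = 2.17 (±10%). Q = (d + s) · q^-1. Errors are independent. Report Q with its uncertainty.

2.06 ± 0.219

Let u = d + s = 4.47. δu = √(δd² + δs²) = √(0.0119 + 0.0146) = 0.163, so δu/u = 0.0365.
Q is then a monomial in u, q:
δQ/Q = √((δu/u)² + (-1·δq/q)²) = √(0.00133 + 0.0100) = 0.106
Q = 2.06, so δQ = 0.106 × 2.06 = 0.219.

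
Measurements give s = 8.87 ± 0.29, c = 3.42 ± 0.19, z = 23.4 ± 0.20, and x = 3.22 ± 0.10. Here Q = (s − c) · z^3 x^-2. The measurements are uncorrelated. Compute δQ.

Let u = s − c = 5.45. δu = √(δs² + δc²) = √(0.0841 + 0.0361) = 0.347, so δu/u = 0.0636.
Q is then a monomial in u, z, x:
δQ/Q = √((δu/u)² + (3·δz/z)² + (-2·δx/x)²) = √(0.00405 + 0.000657 + 0.00386) = 0.0925
Q = 6730, so δQ = 0.0925 × 6730 = 623.

623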